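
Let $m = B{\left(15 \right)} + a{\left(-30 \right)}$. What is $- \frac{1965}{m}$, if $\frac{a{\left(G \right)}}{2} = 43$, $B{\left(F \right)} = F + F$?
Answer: $- \frac{1965}{116} \approx -16.94$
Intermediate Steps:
$B{\left(F \right)} = 2 F$
$a{\left(G \right)} = 86$ ($a{\left(G \right)} = 2 \cdot 43 = 86$)
$m = 116$ ($m = 2 \cdot 15 + 86 = 30 + 86 = 116$)
$- \frac{1965}{m} = - \frac{1965}{116}$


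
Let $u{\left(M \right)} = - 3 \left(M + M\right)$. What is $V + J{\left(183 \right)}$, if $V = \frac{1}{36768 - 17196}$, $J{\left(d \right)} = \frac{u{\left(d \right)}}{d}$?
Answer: $- \frac{117431}{19572} \approx -5.9999$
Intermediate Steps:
$u{\left(M \right)} = - 6 M$ ($u{\left(M \right)} = - 3 \cdot 2 M = - 6 M$)
$J{\left(d \right)} = -6$ ($J{\left(d \right)} = \frac{\left(-6\right) d}{d} = -6$)
$V = \frac{1}{19572} \approx 5.1093 \cdot 10^{-5}$
$V + J{\left(183 \right)} = \frac{1}{19572} - 6 = - \frac{117431}{19572}$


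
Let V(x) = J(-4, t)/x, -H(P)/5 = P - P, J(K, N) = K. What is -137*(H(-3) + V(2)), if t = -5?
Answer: 274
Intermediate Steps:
H(P) = 0 (H(P) = -5*(P - P) = -5*0 = 0)
V(x) = -4/x
-137*(H(-3) + V(2)) = -137*(0 - 4/2) = -137*(0 - 4*1/2) = -137*(0 - 2) = -137*(-2) = 274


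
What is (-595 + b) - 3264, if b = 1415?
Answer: -2444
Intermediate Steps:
(-595 + b) - 3264 = (-595 + 1415) - 3264 = 820 - 3264 = -2444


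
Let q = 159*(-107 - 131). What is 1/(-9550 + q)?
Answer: -1/47392 ≈ -2.1101e-5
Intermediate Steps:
q = -37842 (q = 159*(-238) = -37842)
1/(-9550 + q) = 1/(-9550 - 37842) = 1/(-47392) = -1/47392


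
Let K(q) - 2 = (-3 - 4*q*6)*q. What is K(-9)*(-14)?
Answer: 26810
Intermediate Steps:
K(q) = 2 + q*(-3 - 24*q) (K(q) = 2 + (-3 - 4*q*6)*q = 2 + (-3 - 24*q)*q = 2 + q*(-3 - 24*q))
K(-9)*(-14) = (2 - 24*(-9)² - 3*(-9))*(-14) = (2 - 24*81 + 27)*(-14) = (2 - 1944 + 27)*(-14) = -1915*(-14) = 26810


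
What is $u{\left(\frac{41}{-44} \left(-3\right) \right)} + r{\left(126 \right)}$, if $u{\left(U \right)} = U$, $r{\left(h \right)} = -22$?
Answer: $- \frac{845}{44} \approx -19.205$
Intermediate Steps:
$u{\left(\frac{41}{-44} \left(-3\right) \right)} + r{\left(126 \right)} = \frac{41}{-44} \left(-3\right) - 22 = 41 \left(- \frac{1}{44}\right) \left(-3\right) - 22 = \left(- \frac{41}{44}\right) \left(-3\right) - 22 = \frac{123}{44} - 22 = - \frac{845}{44}$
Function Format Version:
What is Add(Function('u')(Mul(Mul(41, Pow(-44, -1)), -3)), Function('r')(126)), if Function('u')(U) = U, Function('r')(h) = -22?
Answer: Rational(-845, 44) ≈ -19.205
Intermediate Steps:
Add(Function('u')(Mul(Mul(41, Pow(-44, -1)), -3)), Function('r')(126)) = Add(Mul(Mul(41, Pow(-44, -1)), -3), -22) = Add(Mul(Mul(41, Rational(-1, 44)), -3), -22) = Add(Mul(Rational(-41, 44), -3), -22) = Add(Rational(123, 44), -22) = Rational(-845, 44)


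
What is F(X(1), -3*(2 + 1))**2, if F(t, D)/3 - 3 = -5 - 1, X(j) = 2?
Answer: 81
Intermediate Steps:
F(t, D) = -9 (F(t, D) = 9 + 3*(-5 - 1) = 9 + 3*(-6) = 9 - 18 = -9)
F(X(1), -3*(2 + 1))**2 = (-9)**2 = 81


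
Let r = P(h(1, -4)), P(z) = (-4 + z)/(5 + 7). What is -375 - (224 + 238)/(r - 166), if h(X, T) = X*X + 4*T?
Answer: -748581/2011 ≈ -372.24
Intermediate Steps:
h(X, T) = X² + 4*T
P(z) = -⅓ + z/12 (P(z) = (-4 + z)/12 = (-4 + z)*(1/12) = -⅓ + z/12)
r = -19/12 (r = -⅓ + (1² + 4*(-4))/12 = -⅓ + (1 - 16)/12 = -⅓ + (1/12)*(-15) = -⅓ - 5/4 = -19/12 ≈ -1.5833)
-375 - (224 + 238)/(r - 166) = -375 - (224 + 238)/(-19/12 - 166) = -375 - 462/(-2011/12) = -375 - 462*(-12)/2011 = -375 - 1*(-5544/2011) = -375 + 5544/2011 = -748581/2011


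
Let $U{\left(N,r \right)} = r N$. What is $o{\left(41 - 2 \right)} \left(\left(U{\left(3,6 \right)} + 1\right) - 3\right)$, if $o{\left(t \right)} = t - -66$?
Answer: $1680$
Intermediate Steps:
$U{\left(N,r \right)} = N r$
$o{\left(t \right)} = 66 + t$ ($o{\left(t \right)} = t + 66 = 66 + t$)
$o{\left(41 - 2 \right)} \left(\left(U{\left(3,6 \right)} + 1\right) - 3\right) = \left(66 + \left(41 - 2\right)\right) \left(\left(3 \cdot 6 + 1\right) - 3\right) = \left(66 + \left(41 - 2\right)\right) \left(\left(18 + 1\right) - 3\right) = \left(66 + 39\right) \left(19 - 3\right) = 105 \cdot 16 = 1680$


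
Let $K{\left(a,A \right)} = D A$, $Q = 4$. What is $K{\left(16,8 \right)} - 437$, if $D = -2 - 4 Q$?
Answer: $-581$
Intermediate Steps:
$D = -18$ ($D = -2 - 16 = -18$)
$K{\left(a,A \right)} = - 18 A$
$K{\left(16,8 \right)} - 437 = \left(-18\right) 8 - 437 = -144 - 437 = -581$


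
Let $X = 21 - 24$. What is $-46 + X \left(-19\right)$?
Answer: $11$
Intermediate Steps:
$X = -3$
$-46 + X \left(-19\right) = -46 - -57 = -46 + 57 = 11$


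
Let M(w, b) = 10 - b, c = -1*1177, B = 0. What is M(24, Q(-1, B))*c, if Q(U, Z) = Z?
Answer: -11770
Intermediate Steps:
c = -1177
M(24, Q(-1, B))*c = (10 - 1*0)*(-1177) = (10 + 0)*(-1177) = 10*(-1177) = -11770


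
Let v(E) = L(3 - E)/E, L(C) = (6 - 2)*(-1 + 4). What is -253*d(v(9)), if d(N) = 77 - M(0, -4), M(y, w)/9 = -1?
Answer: -21758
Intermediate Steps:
M(y, w) = -9 (M(y, w) = 9*(-1) = -9)
L(C) = 12 (L(C) = 4*3 = 12)
v(E) = 12/E
d(N) = 86 (d(N) = 77 - 1*(-9) = 77 + 9 = 86)
-253*d(v(9)) = -253*86 = -21758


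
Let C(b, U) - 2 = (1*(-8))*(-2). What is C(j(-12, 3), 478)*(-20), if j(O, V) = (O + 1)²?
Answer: -360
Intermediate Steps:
j(O, V) = (1 + O)²
C(b, U) = 18 (C(b, U) = 2 + (1*(-8))*(-2) = 2 - 8*(-2) = 2 + 16 = 18)
C(j(-12, 3), 478)*(-20) = 18*(-20) = -360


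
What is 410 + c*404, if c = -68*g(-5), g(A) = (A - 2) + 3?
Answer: 110298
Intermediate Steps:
g(A) = 1 + A (g(A) = (-2 + A) + 3 = 1 + A)
c = 272 (c = -68*(1 - 5) = -68*(-4) = 272)
410 + c*404 = 410 + 272*404 = 410 + 109888 = 110298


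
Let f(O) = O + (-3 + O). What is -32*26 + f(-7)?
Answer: -849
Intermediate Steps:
f(O) = -3 + 2*O
-32*26 + f(-7) = -32*26 + (-3 + 2*(-7)) = -832 + (-3 - 14) = -832 - 17 = -849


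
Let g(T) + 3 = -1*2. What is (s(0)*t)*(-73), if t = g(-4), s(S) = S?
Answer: 0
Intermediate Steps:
g(T) = -5 (g(T) = -3 - 1*2 = -3 - 2 = -5)
t = -5
(s(0)*t)*(-73) = (0*(-5))*(-73) = 0*(-73) = 0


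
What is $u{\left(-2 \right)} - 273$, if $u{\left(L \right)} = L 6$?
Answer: $-285$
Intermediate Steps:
$u{\left(L \right)} = 6 L$
$u{\left(-2 \right)} - 273 = 6 \left(-2\right) - 273 = -12 - 273 = -285$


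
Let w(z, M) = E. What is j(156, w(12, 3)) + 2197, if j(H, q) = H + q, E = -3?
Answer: 2350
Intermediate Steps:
w(z, M) = -3
j(156, w(12, 3)) + 2197 = (156 - 3) + 2197 = 153 + 2197 = 2350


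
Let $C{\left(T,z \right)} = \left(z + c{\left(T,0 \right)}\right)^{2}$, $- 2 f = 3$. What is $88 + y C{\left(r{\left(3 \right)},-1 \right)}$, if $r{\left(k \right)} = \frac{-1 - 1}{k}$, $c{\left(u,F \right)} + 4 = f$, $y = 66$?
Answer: $\frac{5753}{2} \approx 2876.5$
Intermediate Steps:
$f = - \frac{3}{2}$ ($f = \left(- \frac{1}{2}\right) 3 = - \frac{3}{2} \approx -1.5$)
$c{\left(u,F \right)} = - \frac{11}{2}$ ($c{\left(u,F \right)} = -4 - \frac{3}{2} = - \frac{11}{2}$)
$r{\left(k \right)} = - \frac{2}{k}$ ($r{\left(k \right)} = \frac{-1 - 1}{k} = - \frac{2}{k}$)
$C{\left(T,z \right)} = \left(- \frac{11}{2} + z\right)^{2}$ ($C{\left(T,z \right)} = \left(z - \frac{11}{2}\right)^{2} = \left(- \frac{11}{2} + z\right)^{2}$)
$88 + y C{\left(r{\left(3 \right)},-1 \right)} = 88 + 66 \frac{\left(-11 + 2 \left(-1\right)\right)^{2}}{4} = 88 + 66 \frac{\left(-11 - 2\right)^{2}}{4} = 88 + 66 \frac{\left(-13\right)^{2}}{4} = 88 + 66 \cdot \frac{1}{4} \cdot 169 = 88 + 66 \cdot \frac{169}{4} = 88 + \frac{5577}{2} = \frac{5753}{2}$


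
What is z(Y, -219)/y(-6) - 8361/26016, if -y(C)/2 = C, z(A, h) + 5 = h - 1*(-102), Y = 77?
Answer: -272857/26016 ≈ -10.488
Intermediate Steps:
z(A, h) = 97 + h (z(A, h) = -5 + (h - 1*(-102)) = -5 + (h + 102) = -5 + (102 + h) = 97 + h)
y(C) = -2*C
z(Y, -219)/y(-6) - 8361/26016 = (97 - 219)/((-2*(-6))) - 8361/26016 = -122/12 - 8361*1/26016 = -122*1/12 - 2787/8672 = -61/6 - 2787/8672 = -272857/26016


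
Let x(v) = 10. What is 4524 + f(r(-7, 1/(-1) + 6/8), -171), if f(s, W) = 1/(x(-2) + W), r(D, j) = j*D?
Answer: 728363/161 ≈ 4524.0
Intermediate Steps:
r(D, j) = D*j
f(s, W) = 1/(10 + W)
4524 + f(r(-7, 1/(-1) + 6/8), -171) = 4524 + 1/(10 - 171) = 4524 + 1/(-161) = 4524 - 1/161 = 728363/161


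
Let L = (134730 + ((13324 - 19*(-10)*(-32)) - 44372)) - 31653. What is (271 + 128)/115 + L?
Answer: 7584534/115 ≈ 65953.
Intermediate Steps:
L = 65949 (L = (134730 + ((13324 + 190*(-32)) - 44372)) - 31653 = (134730 + ((13324 - 6080) - 44372)) - 31653 = (134730 + (7244 - 44372)) - 31653 = (134730 - 37128) - 31653 = 97602 - 31653 = 65949)
(271 + 128)/115 + L = (271 + 128)/115 + 65949 = (1/115)*399 + 65949 = 399/115 + 65949 = 7584534/115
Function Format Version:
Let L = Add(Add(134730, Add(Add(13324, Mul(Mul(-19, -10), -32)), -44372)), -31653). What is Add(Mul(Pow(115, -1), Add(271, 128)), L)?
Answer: Rational(7584534, 115) ≈ 65953.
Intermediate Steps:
L = 65949 (L = Add(Add(134730, Add(Add(13324, Mul(190, -32)), -44372)), -31653) = Add(Add(134730, Add(Add(13324, -6080), -44372)), -31653) = Add(Add(134730, Add(7244, -44372)), -31653) = Add(Add(134730, -37128), -31653) = Add(97602, -31653) = 65949)
Add(Mul(Pow(115, -1), Add(271, 128)), L) = Add(Mul(Pow(115, -1), Add(271, 128)), 65949) = Add(Mul(Rational(1, 115), 399), 65949) = Add(Rational(399, 115), 65949) = Rational(7584534, 115)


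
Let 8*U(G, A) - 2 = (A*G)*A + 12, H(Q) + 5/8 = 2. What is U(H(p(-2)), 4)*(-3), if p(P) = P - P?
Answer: -27/2 ≈ -13.500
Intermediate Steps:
p(P) = 0
H(Q) = 11/8 (H(Q) = -5/8 + 2 = 11/8)
U(G, A) = 7/4 + G*A²/8 (U(G, A) = ¼ + ((A*G)*A + 12)/8 = ¼ + (G*A² + 12)/8 = ¼ + (12 + G*A²)/8 = ¼ + (3/2 + G*A²/8) = 7/4 + G*A²/8)
U(H(p(-2)), 4)*(-3) = (7/4 + (⅛)*(11/8)*4²)*(-3) = (7/4 + (⅛)*(11/8)*16)*(-3) = (7/4 + 11/4)*(-3) = (9/2)*(-3) = -27/2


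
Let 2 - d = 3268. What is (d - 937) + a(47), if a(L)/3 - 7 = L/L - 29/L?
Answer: -196500/47 ≈ -4180.9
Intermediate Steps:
d = -3266 (d = 2 - 1*3268 = 2 - 3268 = -3266)
a(L) = 24 - 87/L (a(L) = 21 + 3*(L/L - 29/L) = 21 + 3*(1 - 29/L) = 21 + (3 - 87/L) = 24 - 87/L)
(d - 937) + a(47) = (-3266 - 937) + (24 - 87/47) = -4203 + (24 - 87*1/47) = -4203 + (24 - 87/47) = -4203 + 1041/47 = -196500/47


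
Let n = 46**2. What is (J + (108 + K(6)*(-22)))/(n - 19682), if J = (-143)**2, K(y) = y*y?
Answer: -19765/17566 ≈ -1.1252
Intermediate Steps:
K(y) = y**2
n = 2116
J = 20449
(J + (108 + K(6)*(-22)))/(n - 19682) = (20449 + (108 + 6**2*(-22)))/(2116 - 19682) = (20449 + (108 + 36*(-22)))/(-17566) = (20449 + (108 - 792))*(-1/17566) = (20449 - 684)*(-1/17566) = 19765*(-1/17566) = -19765/17566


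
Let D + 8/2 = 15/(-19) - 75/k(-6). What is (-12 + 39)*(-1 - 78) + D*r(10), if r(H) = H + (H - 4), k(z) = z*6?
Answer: -124049/57 ≈ -2176.3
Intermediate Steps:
k(z) = 6*z
r(H) = -4 + 2*H (r(H) = H + (-4 + H) = -4 + 2*H)
D = -617/228 (D = -4 + (15/(-19) - 75/(6*(-6))) = -4 + (15*(-1/19) - 75/(-36)) = -4 + (-15/19 - 75*(-1/36)) = -4 + (-15/19 + 25/12) = -4 + 295/228 = -617/228 ≈ -2.7061)
(-12 + 39)*(-1 - 78) + D*r(10) = (-12 + 39)*(-1 - 78) - 617*(-4 + 2*10)/228 = 27*(-79) - 617*(-4 + 20)/228 = -2133 - 617/228*16 = -2133 - 2468/57 = -124049/57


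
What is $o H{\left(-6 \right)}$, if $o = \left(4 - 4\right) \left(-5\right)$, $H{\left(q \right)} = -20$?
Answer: $0$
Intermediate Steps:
$o = 0$ ($o = 0 \left(-5\right) = 0$)
$o H{\left(-6 \right)} = 0 \left(-20\right) = 0$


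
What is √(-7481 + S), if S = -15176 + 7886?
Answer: I*√14771 ≈ 121.54*I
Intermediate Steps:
S = -7290
√(-7481 + S) = √(-7481 - 7290) = √(-14771) = I*√14771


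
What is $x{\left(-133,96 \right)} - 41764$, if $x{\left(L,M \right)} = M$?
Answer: $-41668$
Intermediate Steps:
$x{\left(-133,96 \right)} - 41764 = 96 - 41764 = -41668$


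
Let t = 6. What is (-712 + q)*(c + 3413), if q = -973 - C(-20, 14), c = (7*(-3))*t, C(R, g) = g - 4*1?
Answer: -5571465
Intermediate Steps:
C(R, g) = -4 + g (C(R, g) = g - 4 = -4 + g)
c = -126 (c = (7*(-3))*6 = -21*6 = -126)
q = -983 (q = -973 - (-4 + 14) = -973 - 1*10 = -973 - 10 = -983)
(-712 + q)*(c + 3413) = (-712 - 983)*(-126 + 3413) = -1695*3287 = -5571465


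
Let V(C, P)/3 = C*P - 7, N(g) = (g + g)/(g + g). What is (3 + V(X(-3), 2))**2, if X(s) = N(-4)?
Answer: 144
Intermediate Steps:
N(g) = 1 (N(g) = (2*g)/((2*g)) = (2*g)*(1/(2*g)) = 1)
X(s) = 1
V(C, P) = -21 + 3*C*P (V(C, P) = 3*(C*P - 7) = 3*(-7 + C*P) = -21 + 3*C*P)
(3 + V(X(-3), 2))**2 = (3 + (-21 + 3*1*2))**2 = (3 + (-21 + 6))**2 = (3 - 15)**2 = (-12)**2 = 144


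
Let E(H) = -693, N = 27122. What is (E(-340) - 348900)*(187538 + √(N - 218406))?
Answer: -65561972034 - 699186*I*√47821 ≈ -6.5562e+10 - 1.529e+8*I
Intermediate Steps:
(E(-340) - 348900)*(187538 + √(N - 218406)) = (-693 - 348900)*(187538 + √(27122 - 218406)) = -349593*(187538 + √(-191284)) = -349593*(187538 + 2*I*√47821) = -65561972034 - 699186*I*√47821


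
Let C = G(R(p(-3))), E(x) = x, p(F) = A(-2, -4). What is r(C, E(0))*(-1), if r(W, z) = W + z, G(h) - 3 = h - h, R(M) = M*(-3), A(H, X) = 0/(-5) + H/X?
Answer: -3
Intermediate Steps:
A(H, X) = H/X (A(H, X) = 0*(-1/5) + H/X = 0 + H/X = H/X)
p(F) = 1/2 (p(F) = -2/(-4) = -2*(-1/4) = 1/2)
R(M) = -3*M
G(h) = 3 (G(h) = 3 + (h - h) = 3 + 0 = 3)
C = 3
r(C, E(0))*(-1) = (3 + 0)*(-1) = 3*(-1) = -3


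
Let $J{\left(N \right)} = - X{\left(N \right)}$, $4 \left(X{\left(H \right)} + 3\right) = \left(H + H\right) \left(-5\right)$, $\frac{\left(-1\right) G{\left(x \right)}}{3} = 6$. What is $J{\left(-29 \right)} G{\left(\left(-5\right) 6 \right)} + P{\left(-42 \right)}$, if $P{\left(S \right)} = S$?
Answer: $1209$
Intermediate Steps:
$G{\left(x \right)} = -18$ ($G{\left(x \right)} = \left(-3\right) 6 = -18$)
$X{\left(H \right)} = -3 - \frac{5 H}{2}$ ($X{\left(H \right)} = -3 + \frac{\left(H + H\right) \left(-5\right)}{4} = -3 + \frac{2 H \left(-5\right)}{4} = -3 + \frac{\left(-10\right) H}{4} = -3 - \frac{5 H}{2}$)
$J{\left(N \right)} = 3 + \frac{5 N}{2}$ ($J{\left(N \right)} = - (-3 - \frac{5 N}{2}) = 3 + \frac{5 N}{2}$)
$J{\left(-29 \right)} G{\left(\left(-5\right) 6 \right)} + P{\left(-42 \right)} = \left(3 + \frac{5}{2} \left(-29\right)\right) \left(-18\right) - 42 = \left(3 - \frac{145}{2}\right) \left(-18\right) - 42 = \left(- \frac{139}{2}\right) \left(-18\right) - 42 = 1251 - 42 = 1209$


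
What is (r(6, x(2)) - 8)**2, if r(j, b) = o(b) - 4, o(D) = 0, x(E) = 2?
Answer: 144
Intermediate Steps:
r(j, b) = -4 (r(j, b) = 0 - 4 = -4)
(r(6, x(2)) - 8)**2 = (-4 - 8)**2 = (-12)**2 = 144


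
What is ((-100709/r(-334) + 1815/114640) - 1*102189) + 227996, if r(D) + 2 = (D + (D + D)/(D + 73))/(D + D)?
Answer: 3469662265259/17998480 ≈ 1.9278e+5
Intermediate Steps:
r(D) = -2 + (D + 2*D/(73 + D))/(2*D) (r(D) = -2 + (D + (D + D)/(D + 73))/(D + D) = -2 + (D + (2*D)/(73 + D))/((2*D)) = -2 + (D + 2*D/(73 + D))*(1/(2*D)) = -2 + (D + 2*D/(73 + D))/(2*D))
((-100709/r(-334) + 1815/114640) - 1*102189) + 227996 = ((-100709*2*(73 - 334)/(-217 - 3*(-334)) + 1815/114640) - 1*102189) + 227996 = ((-100709*(-522/(-217 + 1002)) + 1815*(1/114640)) - 102189) + 227996 = ((-100709/((½)*(-1/261)*785) + 363/22928) - 102189) + 227996 = ((-100709/(-785/522) + 363/22928) - 102189) + 227996 = ((-100709*(-522/785) + 363/22928) - 102189) + 227996 = ((52570098/785 + 363/22928) - 102189) + 227996 = (1205327491899/17998480 - 102189) + 227996 = -633919180821/17998480 + 227996 = 3469662265259/17998480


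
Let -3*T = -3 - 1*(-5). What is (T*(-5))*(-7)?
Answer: -70/3 ≈ -23.333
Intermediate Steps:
T = -2/3 (T = -(-3 - 1*(-5))/3 = -(-3 + 5)/3 = -1/3*2 = -2/3 ≈ -0.66667)
(T*(-5))*(-7) = -2/3*(-5)*(-7) = (10/3)*(-7) = -70/3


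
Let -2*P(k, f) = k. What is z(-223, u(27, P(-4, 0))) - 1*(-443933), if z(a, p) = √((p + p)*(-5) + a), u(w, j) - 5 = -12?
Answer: 443933 + 3*I*√17 ≈ 4.4393e+5 + 12.369*I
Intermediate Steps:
P(k, f) = -k/2
u(w, j) = -7 (u(w, j) = 5 - 12 = -7)
z(a, p) = √(a - 10*p) (z(a, p) = √((2*p)*(-5) + a) = √(-10*p + a) = √(a - 10*p))
z(-223, u(27, P(-4, 0))) - 1*(-443933) = √(-223 - 10*(-7)) - 1*(-443933) = √(-223 + 70) + 443933 = √(-153) + 443933 = 3*I*√17 + 443933 = 443933 + 3*I*√17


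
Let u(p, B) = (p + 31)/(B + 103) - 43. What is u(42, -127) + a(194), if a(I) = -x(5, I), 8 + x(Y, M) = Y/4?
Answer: -943/24 ≈ -39.292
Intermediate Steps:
x(Y, M) = -8 + Y/4
u(p, B) = -43 + (31 + p)/(103 + B) (u(p, B) = (31 + p)/(103 + B) - 43 = -43 + (31 + p)/(103 + B))
a(I) = 27/4 (a(I) = -(-8 + (¼)*5) = -(-8 + 5/4) = -1*(-27/4) = 27/4)
u(42, -127) + a(194) = (-4398 + 42 - 43*(-127))/(103 - 127) + 27/4 = (-4398 + 42 + 5461)/(-24) + 27/4 = -1/24*1105 + 27/4 = -1105/24 + 27/4 = -943/24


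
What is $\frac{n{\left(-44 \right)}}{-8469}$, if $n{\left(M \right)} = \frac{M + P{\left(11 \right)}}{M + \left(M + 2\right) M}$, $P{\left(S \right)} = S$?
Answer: $\frac{1}{462972} \approx 2.16 \cdot 10^{-6}$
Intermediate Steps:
$n{\left(M \right)} = \frac{11 + M}{M + M \left(2 + M\right)}$ ($n{\left(M \right)} = \frac{M + 11}{M + \left(M + 2\right) M} = \frac{11 + M}{M + \left(2 + M\right) M} = \frac{11 + M}{M + M \left(2 + M\right)}$)
$\frac{n{\left(-44 \right)}}{-8469} = \frac{\frac{1}{-44} \frac{1}{3 - 44} \left(11 - 44\right)}{-8469} = \left(- \frac{1}{44}\right) \frac{1}{-41} \left(-33\right) \left(- \frac{1}{8469}\right) = \left(- \frac{1}{44}\right) \left(- \frac{1}{41}\right) \left(-33\right) \left(- \frac{1}{8469}\right) = \left(- \frac{3}{164}\right) \left(- \frac{1}{8469}\right) = \frac{1}{462972}$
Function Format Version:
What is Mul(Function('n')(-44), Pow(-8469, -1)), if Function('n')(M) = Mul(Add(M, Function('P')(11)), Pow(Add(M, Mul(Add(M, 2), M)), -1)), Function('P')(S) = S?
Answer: Rational(1, 462972) ≈ 2.1600e-6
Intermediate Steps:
Function('n')(M) = Mul(Pow(Add(M, Mul(M, Add(2, M))), -1), Add(11, M)) (Function('n')(M) = Mul(Add(M, 11), Pow(Add(M, Mul(Add(M, 2), M)), -1)) = Mul(Add(11, M), Pow(Add(M, Mul(Add(2, M), M)), -1)) = Mul(Add(11, M), Pow(Add(M, Mul(M, Add(2, M))), -1)) = Mul(Pow(Add(M, Mul(M, Add(2, M))), -1), Add(11, M)))
Mul(Function('n')(-44), Pow(-8469, -1)) = Mul(Mul(Pow(-44, -1), Pow(Add(3, -44), -1), Add(11, -44)), Pow(-8469, -1)) = Mul(Mul(Rational(-1, 44), Pow(-41, -1), -33), Rational(-1, 8469)) = Mul(Mul(Rational(-1, 44), Rational(-1, 41), -33), Rational(-1, 8469)) = Mul(Rational(-3, 164), Rational(-1, 8469)) = Rational(1, 462972)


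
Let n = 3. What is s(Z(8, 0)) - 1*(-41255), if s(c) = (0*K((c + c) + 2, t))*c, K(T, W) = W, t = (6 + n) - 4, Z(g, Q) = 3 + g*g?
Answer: 41255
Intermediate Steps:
Z(g, Q) = 3 + g²
t = 5 (t = (6 + 3) - 4 = 9 - 4 = 5)
s(c) = 0 (s(c) = (0*5)*c = 0*c = 0)
s(Z(8, 0)) - 1*(-41255) = 0 - 1*(-41255) = 0 + 41255 = 41255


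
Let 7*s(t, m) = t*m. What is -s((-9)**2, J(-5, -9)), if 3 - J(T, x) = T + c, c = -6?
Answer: -162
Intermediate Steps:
J(T, x) = 9 - T (J(T, x) = 3 - (T - 6) = 3 - (-6 + T) = 3 + (6 - T) = 9 - T)
s(t, m) = m*t/7 (s(t, m) = (t*m)/7 = (m*t)/7 = m*t/7)
-s((-9)**2, J(-5, -9)) = -(9 - 1*(-5))*(-9)**2/7 = -(9 + 5)*81/7 = -14*81/7 = -1*162 = -162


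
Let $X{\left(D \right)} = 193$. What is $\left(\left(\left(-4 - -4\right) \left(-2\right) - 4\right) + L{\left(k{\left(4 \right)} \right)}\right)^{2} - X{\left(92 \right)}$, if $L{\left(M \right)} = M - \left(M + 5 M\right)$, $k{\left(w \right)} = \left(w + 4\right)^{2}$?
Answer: $104783$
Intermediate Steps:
$k{\left(w \right)} = \left(4 + w\right)^{2}$
$L{\left(M \right)} = - 5 M$ ($L{\left(M \right)} = M - 6 M = - 5 M$)
$\left(\left(\left(-4 - -4\right) \left(-2\right) - 4\right) + L{\left(k{\left(4 \right)} \right)}\right)^{2} - X{\left(92 \right)} = \left(\left(\left(-4 - -4\right) \left(-2\right) - 4\right) - 5 \left(4 + 4\right)^{2}\right)^{2} - 193 = \left(\left(\left(-4 + 4\right) \left(-2\right) - 4\right) - 5 \cdot 8^{2}\right)^{2} - 193 = \left(\left(0 \left(-2\right) - 4\right) - 320\right)^{2} - 193 = \left(\left(0 - 4\right) - 320\right)^{2} - 193 = \left(-4 - 320\right)^{2} - 193 = \left(-324\right)^{2} - 193 = 104976 - 193 = 104783$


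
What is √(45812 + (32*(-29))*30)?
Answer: 2*√4493 ≈ 134.06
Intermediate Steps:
√(45812 + (32*(-29))*30) = √(45812 - 928*30) = √(45812 - 27840) = √17972 = 2*√4493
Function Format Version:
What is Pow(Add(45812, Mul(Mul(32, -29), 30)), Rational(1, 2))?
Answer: Mul(2, Pow(4493, Rational(1, 2))) ≈ 134.06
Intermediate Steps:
Pow(Add(45812, Mul(Mul(32, -29), 30)), Rational(1, 2)) = Pow(Add(45812, Mul(-928, 30)), Rational(1, 2)) = Pow(Add(45812, -27840), Rational(1, 2)) = Pow(17972, Rational(1, 2)) = Mul(2, Pow(4493, Rational(1, 2)))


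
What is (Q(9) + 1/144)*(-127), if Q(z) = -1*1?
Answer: 18161/144 ≈ 126.12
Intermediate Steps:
Q(z) = -1
(Q(9) + 1/144)*(-127) = (-1 + 1/144)*(-127) = -143/144*(-127) = 18161/144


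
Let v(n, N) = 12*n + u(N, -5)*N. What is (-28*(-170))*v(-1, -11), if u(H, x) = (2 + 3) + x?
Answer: -57120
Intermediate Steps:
u(H, x) = 5 + x
v(n, N) = 12*n (v(n, N) = 12*n + (5 - 5)*N = 12*n + 0*N = 12*n + 0 = 12*n)
(-28*(-170))*v(-1, -11) = (-28*(-170))*(12*(-1)) = 4760*(-12) = -57120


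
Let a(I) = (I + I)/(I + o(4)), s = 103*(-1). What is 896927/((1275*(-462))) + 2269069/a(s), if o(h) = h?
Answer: 33080682395897/30336075 ≈ 1.0905e+6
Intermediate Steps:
s = -103
a(I) = 2*I/(4 + I) (a(I) = (I + I)/(I + 4) = (2*I)/(4 + I) = 2*I/(4 + I))
896927/((1275*(-462))) + 2269069/a(s) = 896927/((1275*(-462))) + 2269069/((2*(-103)/(4 - 103))) = 896927/(-589050) + 2269069/((2*(-103)/(-99))) = 896927*(-1/589050) + 2269069/((2*(-103)*(-1/99))) = -896927/589050 + 2269069/(206/99) = -896927/589050 + 2269069*(99/206) = -896927/589050 + 224637831/206 = 33080682395897/30336075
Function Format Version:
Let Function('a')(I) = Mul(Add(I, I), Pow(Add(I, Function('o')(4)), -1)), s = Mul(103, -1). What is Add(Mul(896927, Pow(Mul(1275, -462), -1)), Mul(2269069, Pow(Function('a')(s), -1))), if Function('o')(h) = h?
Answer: Rational(33080682395897, 30336075) ≈ 1.0905e+6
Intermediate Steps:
s = -103
Function('a')(I) = Mul(2, I, Pow(Add(4, I), -1)) (Function('a')(I) = Mul(Add(I, I), Pow(Add(I, 4), -1)) = Mul(Mul(2, I), Pow(Add(4, I), -1)) = Mul(2, I, Pow(Add(4, I), -1)))
Add(Mul(896927, Pow(Mul(1275, -462), -1)), Mul(2269069, Pow(Function('a')(s), -1))) = Add(Mul(896927, Pow(Mul(1275, -462), -1)), Mul(2269069, Pow(Mul(2, -103, Pow(Add(4, -103), -1)), -1))) = Add(Mul(896927, Pow(-589050, -1)), Mul(2269069, Pow(Mul(2, -103, Pow(-99, -1)), -1))) = Add(Mul(896927, Rational(-1, 589050)), Mul(2269069, Pow(Mul(2, -103, Rational(-1, 99)), -1))) = Add(Rational(-896927, 589050), Mul(2269069, Pow(Rational(206, 99), -1))) = Add(Rational(-896927, 589050), Mul(2269069, Rational(99, 206))) = Add(Rational(-896927, 589050), Rational(224637831, 206)) = Rational(33080682395897, 30336075)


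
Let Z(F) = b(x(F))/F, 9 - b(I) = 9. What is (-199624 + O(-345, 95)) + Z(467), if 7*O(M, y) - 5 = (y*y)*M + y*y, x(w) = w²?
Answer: -4501963/7 ≈ -6.4314e+5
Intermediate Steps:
O(M, y) = 5/7 + y²/7 + M*y²/7 (O(M, y) = 5/7 + ((y*y)*M + y*y)/7 = 5/7 + (y²*M + y²)/7 = 5/7 + (M*y² + y²)/7 = 5/7 + (y² + M*y²)/7 = 5/7 + (y²/7 + M*y²/7) = 5/7 + y²/7 + M*y²/7)
b(I) = 0 (b(I) = 9 - 1*9 = 9 - 9 = 0)
Z(F) = 0 (Z(F) = 0/F = 0)
(-199624 + O(-345, 95)) + Z(467) = (-199624 + (5/7 + (⅐)*95² + (⅐)*(-345)*95²)) + 0 = (-199624 + (5/7 + (⅐)*9025 + (⅐)*(-345)*9025)) + 0 = (-199624 + (5/7 + 9025/7 - 3113625/7)) + 0 = (-199624 - 3104595/7) + 0 = -4501963/7 + 0 = -4501963/7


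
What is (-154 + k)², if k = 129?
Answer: 625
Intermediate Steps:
(-154 + k)² = (-154 + 129)² = (-25)² = 625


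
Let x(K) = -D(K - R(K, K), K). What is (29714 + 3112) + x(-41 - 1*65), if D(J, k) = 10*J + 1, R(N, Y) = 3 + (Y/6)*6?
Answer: 32855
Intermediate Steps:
R(N, Y) = 3 + Y (R(N, Y) = 3 + (Y*(1/6))*6 = 3 + (Y/6)*6 = 3 + Y)
D(J, k) = 1 + 10*J
x(K) = 29 (x(K) = -(1 + 10*(K - (3 + K))) = -(1 + 10*(K + (-3 - K))) = -(1 + 10*(-3)) = -(1 - 30) = -1*(-29) = 29)
(29714 + 3112) + x(-41 - 1*65) = (29714 + 3112) + 29 = 32826 + 29 = 32855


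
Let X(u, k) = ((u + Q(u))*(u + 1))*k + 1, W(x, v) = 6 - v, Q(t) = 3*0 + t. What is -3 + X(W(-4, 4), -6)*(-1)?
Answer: 68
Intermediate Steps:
Q(t) = t (Q(t) = 0 + t = t)
X(u, k) = 1 + 2*k*u*(1 + u) (X(u, k) = ((u + u)*(u + 1))*k + 1 = ((2*u)*(1 + u))*k + 1 = (2*u*(1 + u))*k + 1 = 2*k*u*(1 + u) + 1 = 1 + 2*k*u*(1 + u))
-3 + X(W(-4, 4), -6)*(-1) = -3 + (1 + 2*(-6)*(6 - 1*4) + 2*(-6)*(6 - 1*4)²)*(-1) = -3 + (1 + 2*(-6)*(6 - 4) + 2*(-6)*(6 - 4)²)*(-1) = -3 + (1 + 2*(-6)*2 + 2*(-6)*2²)*(-1) = -3 + (1 - 24 + 2*(-6)*4)*(-1) = -3 + (1 - 24 - 48)*(-1) = -3 - 71*(-1) = -3 + 71 = 68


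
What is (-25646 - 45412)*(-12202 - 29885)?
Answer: 2990618046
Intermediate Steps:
(-25646 - 45412)*(-12202 - 29885) = -71058*(-42087) = 2990618046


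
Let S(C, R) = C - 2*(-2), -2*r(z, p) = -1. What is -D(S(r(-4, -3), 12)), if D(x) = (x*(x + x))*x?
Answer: -729/4 ≈ -182.25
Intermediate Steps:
r(z, p) = ½ (r(z, p) = -½*(-1) = ½)
S(C, R) = 4 + C (S(C, R) = C + 4 = 4 + C)
D(x) = 2*x³ (D(x) = (x*(2*x))*x = (2*x²)*x = 2*x³)
-D(S(r(-4, -3), 12)) = -2*(4 + ½)³ = -2*(9/2)³ = -2*729/8 = -1*729/4 = -729/4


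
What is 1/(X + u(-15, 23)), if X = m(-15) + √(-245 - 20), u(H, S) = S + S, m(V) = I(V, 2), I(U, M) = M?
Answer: 48/2569 - I*√265/2569 ≈ 0.018684 - 0.0063366*I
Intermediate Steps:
m(V) = 2
u(H, S) = 2*S
X = 2 + I*√265 (X = 2 + √(-245 - 20) = 2 + √(-265) = 2 + I*√265 ≈ 2.0 + 16.279*I)
1/(X + u(-15, 23)) = 1/((2 + I*√265) + 2*23) = 1/((2 + I*√265) + 46) = 1/(48 + I*√265)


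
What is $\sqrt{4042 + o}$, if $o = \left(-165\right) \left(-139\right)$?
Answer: $\sqrt{26977} \approx 164.25$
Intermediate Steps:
$o = 22935$
$\sqrt{4042 + o} = \sqrt{4042 + 22935} = \sqrt{26977}$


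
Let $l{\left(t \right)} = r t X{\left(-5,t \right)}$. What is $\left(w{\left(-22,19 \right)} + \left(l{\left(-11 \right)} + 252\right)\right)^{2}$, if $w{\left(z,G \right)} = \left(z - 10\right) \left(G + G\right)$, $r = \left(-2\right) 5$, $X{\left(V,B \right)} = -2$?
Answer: $1401856$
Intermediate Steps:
$r = -10$
$w{\left(z,G \right)} = 2 G \left(-10 + z\right)$ ($w{\left(z,G \right)} = \left(-10 + z\right) 2 G = 2 G \left(-10 + z\right)$)
$l{\left(t \right)} = 20 t$ ($l{\left(t \right)} = - 10 t \left(-2\right) = 20 t$)
$\left(w{\left(-22,19 \right)} + \left(l{\left(-11 \right)} + 252\right)\right)^{2} = \left(2 \cdot 19 \left(-10 - 22\right) + \left(20 \left(-11\right) + 252\right)\right)^{2} = \left(2 \cdot 19 \left(-32\right) + \left(-220 + 252\right)\right)^{2} = \left(-1216 + 32\right)^{2} = \left(-1184\right)^{2} = 1401856$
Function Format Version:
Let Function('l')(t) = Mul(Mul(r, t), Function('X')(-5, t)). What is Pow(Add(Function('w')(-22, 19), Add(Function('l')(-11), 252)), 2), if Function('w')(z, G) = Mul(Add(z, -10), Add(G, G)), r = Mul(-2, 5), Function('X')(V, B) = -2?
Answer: 1401856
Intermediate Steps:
r = -10
Function('w')(z, G) = Mul(2, G, Add(-10, z)) (Function('w')(z, G) = Mul(Add(-10, z), Mul(2, G)) = Mul(2, G, Add(-10, z)))
Function('l')(t) = Mul(20, t) (Function('l')(t) = Mul(Mul(-10, t), -2) = Mul(20, t))
Pow(Add(Function('w')(-22, 19), Add(Function('l')(-11), 252)), 2) = Pow(Add(Mul(2, 19, Add(-10, -22)), Add(Mul(20, -11), 252)), 2) = Pow(Add(Mul(2, 19, -32), Add(-220, 252)), 2) = Pow(Add(-1216, 32), 2) = Pow(-1184, 2) = 1401856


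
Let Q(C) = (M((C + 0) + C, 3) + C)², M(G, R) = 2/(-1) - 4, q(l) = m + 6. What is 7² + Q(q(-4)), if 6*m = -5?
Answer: 1789/36 ≈ 49.694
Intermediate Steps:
m = -⅚ (m = (⅙)*(-5) = -⅚ ≈ -0.83333)
q(l) = 31/6 (q(l) = -⅚ + 6 = 31/6)
M(G, R) = -6 (M(G, R) = 2*(-1) - 4 = -2 - 4 = -6)
Q(C) = (-6 + C)²
7² + Q(q(-4)) = 7² + (-6 + 31/6)² = 49 + (-⅚)² = 49 + 25/36 = 1789/36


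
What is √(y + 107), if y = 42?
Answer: √149 ≈ 12.207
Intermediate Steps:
√(y + 107) = √(42 + 107) = √149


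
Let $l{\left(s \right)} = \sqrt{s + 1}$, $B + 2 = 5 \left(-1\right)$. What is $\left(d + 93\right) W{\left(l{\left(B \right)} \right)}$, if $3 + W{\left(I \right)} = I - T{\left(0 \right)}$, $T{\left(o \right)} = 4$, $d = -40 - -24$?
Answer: $-539 + 77 i \sqrt{6} \approx -539.0 + 188.61 i$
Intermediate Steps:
$d = -16$ ($d = -40 + 24 = -16$)
$B = -7$ ($B = -2 + 5 \left(-1\right) = -2 - 5 = -7$)
$l{\left(s \right)} = \sqrt{1 + s}$
$W{\left(I \right)} = -7 + I$ ($W{\left(I \right)} = -3 + \left(I - 4\right) = -3 + \left(-4 + I\right) = -7 + I$)
$\left(d + 93\right) W{\left(l{\left(B \right)} \right)} = \left(-16 + 93\right) \left(-7 + \sqrt{1 - 7}\right) = 77 \left(-7 + \sqrt{-6}\right) = 77 \left(-7 + i \sqrt{6}\right) = -539 + 77 i \sqrt{6}$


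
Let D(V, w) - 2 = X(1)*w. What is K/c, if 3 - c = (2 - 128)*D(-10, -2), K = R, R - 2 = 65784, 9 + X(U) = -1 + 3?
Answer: 65786/2019 ≈ 32.583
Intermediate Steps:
X(U) = -7 (X(U) = -9 + (-1 + 3) = -9 + 2 = -7)
R = 65786 (R = 2 + 65784 = 65786)
D(V, w) = 2 - 7*w
K = 65786
c = 2019 (c = 3 - (2 - 128)*(2 - 7*(-2)) = 3 - (-126)*(2 + 14) = 3 - (-126)*16 = 3 - 1*(-2016) = 3 + 2016 = 2019)
K/c = 65786/2019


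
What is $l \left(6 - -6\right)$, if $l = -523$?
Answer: $-6276$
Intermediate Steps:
$l \left(6 - -6\right) = - 523 \left(6 - -6\right) = - 523 \left(6 + 6\right) = \left(-523\right) 12 = -6276$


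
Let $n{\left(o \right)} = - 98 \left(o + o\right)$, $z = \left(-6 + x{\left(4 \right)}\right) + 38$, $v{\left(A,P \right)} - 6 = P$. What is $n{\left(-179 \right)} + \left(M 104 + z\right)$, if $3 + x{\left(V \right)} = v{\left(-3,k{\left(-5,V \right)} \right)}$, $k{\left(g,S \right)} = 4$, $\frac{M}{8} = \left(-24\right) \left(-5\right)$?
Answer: $134963$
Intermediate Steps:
$M = 960$ ($M = 8 \left(\left(-24\right) \left(-5\right)\right) = 8 \cdot 120 = 960$)
$v{\left(A,P \right)} = 6 + P$
$x{\left(V \right)} = 7$ ($x{\left(V \right)} = -3 + \left(6 + 4\right) = -3 + 10 = 7$)
$z = 39$ ($z = \left(-6 + 7\right) + 38 = 1 + 38 = 39$)
$n{\left(o \right)} = - 196 o$ ($n{\left(o \right)} = - 98 \cdot 2 o = - 196 o$)
$n{\left(-179 \right)} + \left(M 104 + z\right) = \left(-196\right) \left(-179\right) + \left(960 \cdot 104 + 39\right) = 35084 + \left(99840 + 39\right) = 35084 + 99879 = 134963$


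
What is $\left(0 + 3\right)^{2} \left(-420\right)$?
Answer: $-3780$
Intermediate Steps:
$\left(0 + 3\right)^{2} \left(-420\right) = 3^{2} \left(-420\right) = 9 \left(-420\right) = -3780$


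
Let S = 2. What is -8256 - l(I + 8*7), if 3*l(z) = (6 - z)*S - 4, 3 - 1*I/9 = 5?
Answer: -24700/3 ≈ -8233.3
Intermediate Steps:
I = -18 (I = 27 - 9*5 = 27 - 45 = -18)
l(z) = 8/3 - 2*z/3 (l(z) = ((6 - z)*2 - 4)/3 = ((12 - 2*z) - 4)/3 = (8 - 2*z)/3 = 8/3 - 2*z/3)
-8256 - l(I + 8*7) = -8256 - (8/3 - 2*(-18 + 8*7)/3) = -8256 - (8/3 - 2*(-18 + 56)/3) = -8256 - (8/3 - 2/3*38) = -8256 - (8/3 - 76/3) = -8256 - 1*(-68/3) = -8256 + 68/3 = -24700/3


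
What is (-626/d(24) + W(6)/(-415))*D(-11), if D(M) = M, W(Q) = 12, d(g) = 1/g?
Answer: 68584692/415 ≈ 1.6526e+5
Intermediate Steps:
(-626/d(24) + W(6)/(-415))*D(-11) = (-626/(1/24) + 12/(-415))*(-11) = (-626/1/24 + 12*(-1/415))*(-11) = (-626*24 - 12/415)*(-11) = (-15024 - 12/415)*(-11) = -6234972/415*(-11) = 68584692/415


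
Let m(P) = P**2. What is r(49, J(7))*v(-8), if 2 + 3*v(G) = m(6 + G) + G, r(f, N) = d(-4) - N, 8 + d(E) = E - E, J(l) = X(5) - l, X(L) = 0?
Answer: 2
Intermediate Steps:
J(l) = -l (J(l) = 0 - l = -l)
d(E) = -8 (d(E) = -8 + (E - E) = -8 + 0 = -8)
r(f, N) = -8 - N
v(G) = -2/3 + G/3 + (6 + G)**2/3 (v(G) = -2/3 + ((6 + G)**2 + G)/3 = -2/3 + (G + (6 + G)**2)/3 = -2/3 + (G/3 + (6 + G)**2/3) = -2/3 + G/3 + (6 + G)**2/3)
r(49, J(7))*v(-8) = (-8 - (-1)*7)*(-2/3 + (1/3)*(-8) + (6 - 8)**2/3) = (-8 - 1*(-7))*(-2/3 - 8/3 + (1/3)*(-2)**2) = (-8 + 7)*(-2/3 - 8/3 + (1/3)*4) = -(-2/3 - 8/3 + 4/3) = -1*(-2) = 2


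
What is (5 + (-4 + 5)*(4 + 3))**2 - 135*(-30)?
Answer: 4194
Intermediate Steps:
(5 + (-4 + 5)*(4 + 3))**2 - 135*(-30) = (5 + 1*7)**2 + 4050 = (5 + 7)**2 + 4050 = 12**2 + 4050 = 144 + 4050 = 4194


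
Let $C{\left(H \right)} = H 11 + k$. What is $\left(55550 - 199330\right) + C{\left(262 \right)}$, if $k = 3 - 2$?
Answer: $-140897$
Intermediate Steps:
$k = 1$ ($k = 3 - 2 = 1$)
$C{\left(H \right)} = 1 + 11 H$ ($C{\left(H \right)} = H 11 + 1 = 11 H + 1 = 1 + 11 H$)
$\left(55550 - 199330\right) + C{\left(262 \right)} = \left(55550 - 199330\right) + \left(1 + 11 \cdot 262\right) = -143780 + \left(1 + 2882\right) = -143780 + 2883 = -140897$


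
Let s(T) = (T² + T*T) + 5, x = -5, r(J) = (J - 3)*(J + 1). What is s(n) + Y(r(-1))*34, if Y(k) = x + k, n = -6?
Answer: -93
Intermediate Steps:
r(J) = (1 + J)*(-3 + J) (r(J) = (-3 + J)*(1 + J) = (1 + J)*(-3 + J))
s(T) = 5 + 2*T² (s(T) = (T² + T²) + 5 = 2*T² + 5 = 5 + 2*T²)
Y(k) = -5 + k
s(n) + Y(r(-1))*34 = (5 + 2*(-6)²) + (-5 + (-3 + (-1)² - 2*(-1)))*34 = (5 + 2*36) + (-5 + (-3 + 1 + 2))*34 = (5 + 72) + (-5 + 0)*34 = 77 - 5*34 = 77 - 170 = -93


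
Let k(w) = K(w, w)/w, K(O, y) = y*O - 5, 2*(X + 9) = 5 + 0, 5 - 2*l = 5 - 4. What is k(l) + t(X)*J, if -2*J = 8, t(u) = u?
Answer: 51/2 ≈ 25.500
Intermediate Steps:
l = 2 (l = 5/2 - (5 - 4)/2 = 5/2 - ½*1 = 5/2 - ½ = 2)
X = -13/2 (X = -9 + (5 + 0)/2 = -9 + (½)*5 = -9 + 5/2 = -13/2 ≈ -6.5000)
K(O, y) = -5 + O*y (K(O, y) = O*y - 5 = -5 + O*y)
k(w) = (-5 + w²)/w (k(w) = (-5 + w*w)/w = (-5 + w²)/w)
J = -4 (J = -½*8 = -4)
k(l) + t(X)*J = (2 - 5/2) - 13/2*(-4) = (2 - 5*½) + 26 = (2 - 5/2) + 26 = -½ + 26 = 51/2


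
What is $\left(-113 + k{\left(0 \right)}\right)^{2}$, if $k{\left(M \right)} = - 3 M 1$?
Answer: $12769$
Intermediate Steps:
$k{\left(M \right)} = - 3 M$
$\left(-113 + k{\left(0 \right)}\right)^{2} = \left(-113 - 0\right)^{2} = \left(-113 + 0\right)^{2} = \left(-113\right)^{2} = 12769$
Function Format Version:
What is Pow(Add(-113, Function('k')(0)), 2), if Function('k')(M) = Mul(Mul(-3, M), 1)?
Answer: 12769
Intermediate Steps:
Function('k')(M) = Mul(-3, M)
Pow(Add(-113, Function('k')(0)), 2) = Pow(Add(-113, Mul(-3, 0)), 2) = Pow(Add(-113, 0), 2) = Pow(-113, 2) = 12769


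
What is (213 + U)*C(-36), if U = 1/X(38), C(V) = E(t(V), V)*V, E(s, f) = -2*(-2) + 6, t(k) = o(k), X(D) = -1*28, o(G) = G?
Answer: -536670/7 ≈ -76667.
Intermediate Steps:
X(D) = -28
t(k) = k
E(s, f) = 10 (E(s, f) = 4 + 6 = 10)
C(V) = 10*V
U = -1/28 (U = 1/(-28) = -1/28 ≈ -0.035714)
(213 + U)*C(-36) = (213 - 1/28)*(10*(-36)) = (5963/28)*(-360) = -536670/7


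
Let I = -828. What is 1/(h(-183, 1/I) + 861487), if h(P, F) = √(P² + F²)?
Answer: 590621703408/508812896444325119 - 828*√22959522577/508812896444325119 ≈ 1.1605e-6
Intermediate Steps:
h(P, F) = √(F² + P²)
1/(h(-183, 1/I) + 861487) = 1/(√((1/(-828))² + (-183)²) + 861487) = 1/(√((-1/828)² + 33489) + 861487) = 1/(√(1/685584 + 33489) + 861487) = 1/(√(22959522577/685584) + 861487) = 1/(√22959522577/828 + 861487) = 1/(861487 + √22959522577/828)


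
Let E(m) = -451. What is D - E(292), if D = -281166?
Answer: -280715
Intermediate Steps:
D - E(292) = -281166 - 1*(-451) = -281166 + 451 = -280715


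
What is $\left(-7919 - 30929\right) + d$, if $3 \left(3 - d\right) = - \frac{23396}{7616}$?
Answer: $- \frac{221876791}{5712} \approx -38844.0$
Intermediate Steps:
$d = \frac{22985}{5712}$ ($d = 3 - \frac{\left(-23396\right) \frac{1}{7616}}{3} = 3 - - \frac{5849}{5712} = 3 + \frac{5849}{5712} = \frac{22985}{5712} \approx 4.024$)
$\left(-7919 - 30929\right) + d = \left(-7919 - 30929\right) + \frac{22985}{5712} = -38848 + \frac{22985}{5712} = - \frac{221876791}{5712}$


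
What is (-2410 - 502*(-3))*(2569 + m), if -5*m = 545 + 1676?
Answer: -9604096/5 ≈ -1.9208e+6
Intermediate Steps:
m = -2221/5 (m = -(545 + 1676)/5 = -1/5*2221 = -2221/5 ≈ -444.20)
(-2410 - 502*(-3))*(2569 + m) = (-2410 - 502*(-3))*(2569 - 2221/5) = (-2410 + 1506)*(10624/5) = -904*10624/5 = -9604096/5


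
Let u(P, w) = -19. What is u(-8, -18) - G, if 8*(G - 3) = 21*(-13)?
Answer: 97/8 ≈ 12.125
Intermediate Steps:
G = -249/8 (G = 3 + (21*(-13))/8 = 3 + (1/8)*(-273) = 3 - 273/8 = -249/8 ≈ -31.125)
u(-8, -18) - G = -19 - 1*(-249/8) = -19 + 249/8 = 97/8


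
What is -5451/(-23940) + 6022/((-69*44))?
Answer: -1181643/672980 ≈ -1.7558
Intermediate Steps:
-5451/(-23940) + 6022/((-69*44)) = -5451*(-1/23940) + 6022/(-3036) = 1817/7980 + 6022*(-1/3036) = 1817/7980 - 3011/1518 = -1181643/672980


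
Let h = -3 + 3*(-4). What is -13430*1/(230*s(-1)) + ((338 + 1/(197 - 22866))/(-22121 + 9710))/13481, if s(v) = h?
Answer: 99877314831352/25657253536005 ≈ 3.8927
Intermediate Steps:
h = -15 (h = -3 - 12 = -15)
s(v) = -15
-13430*1/(230*s(-1)) + ((338 + 1/(197 - 22866))/(-22121 + 9710))/13481 = -13430/((-15*230)) + ((338 + 1/(197 - 22866))/(-22121 + 9710))/13481 = -13430/(-3450) + ((338 + 1/(-22669))/(-12411))*(1/13481) = -13430*(-1/3450) + ((338 - 1/22669)*(-1/12411))*(1/13481) = 1343/345 + ((7662121/22669)*(-1/12411))*(1/13481) = 1343/345 - 7662121/281344959*1/13481 = 1343/345 - 450713/223106552487 = 99877314831352/25657253536005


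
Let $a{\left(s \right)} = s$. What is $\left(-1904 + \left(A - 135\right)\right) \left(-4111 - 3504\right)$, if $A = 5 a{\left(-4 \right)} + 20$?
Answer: $15526985$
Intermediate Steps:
$A = 0$ ($A = 5 \left(-4\right) + 20 = -20 + 20 = 0$)
$\left(-1904 + \left(A - 135\right)\right) \left(-4111 - 3504\right) = \left(-1904 + \left(0 - 135\right)\right) \left(-4111 - 3504\right) = \left(-1904 - 135\right) \left(-7615\right) = \left(-2039\right) \left(-7615\right) = 15526985$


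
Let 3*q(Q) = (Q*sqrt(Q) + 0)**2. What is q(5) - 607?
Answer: -1696/3 ≈ -565.33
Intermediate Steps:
q(Q) = Q**3/3 (q(Q) = (Q*sqrt(Q) + 0)**2/3 = (Q**(3/2) + 0)**2/3 = (Q**(3/2))**2/3 = Q**3/3)
q(5) - 607 = (1/3)*5**3 - 607 = (1/3)*125 - 607 = 125/3 - 607 = -1696/3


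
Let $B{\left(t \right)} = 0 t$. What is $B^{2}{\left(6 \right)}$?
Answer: $0$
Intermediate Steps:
$B{\left(t \right)} = 0$
$B^{2}{\left(6 \right)} = 0^{2} = 0$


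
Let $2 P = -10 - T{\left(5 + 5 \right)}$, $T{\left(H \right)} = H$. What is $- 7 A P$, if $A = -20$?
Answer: $-1400$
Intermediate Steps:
$P = -10$ ($P = \frac{-10 - \left(5 + 5\right)}{2} = \frac{-10 - 10}{2} = \frac{1}{2} \left(-20\right) = -10$)
$- 7 A P = \left(-7\right) \left(-20\right) \left(-10\right) = 140 \left(-10\right) = -1400$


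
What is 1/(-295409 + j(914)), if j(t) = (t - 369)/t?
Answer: -914/270003281 ≈ -3.3851e-6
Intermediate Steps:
j(t) = (-369 + t)/t
1/(-295409 + j(914)) = 1/(-295409 + (-369 + 914)/914) = 1/(-295409 + (1/914)*545) = 1/(-295409 + 545/914) = 1/(-270003281/914) = -914/270003281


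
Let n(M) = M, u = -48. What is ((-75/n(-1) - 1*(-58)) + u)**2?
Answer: 7225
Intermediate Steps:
((-75/n(-1) - 1*(-58)) + u)**2 = ((-75/(-1) - 1*(-58)) - 48)**2 = ((-75*(-1) + 58) - 48)**2 = ((75 + 58) - 48)**2 = (133 - 48)**2 = 85**2 = 7225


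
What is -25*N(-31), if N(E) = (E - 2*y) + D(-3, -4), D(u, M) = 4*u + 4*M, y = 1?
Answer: 1525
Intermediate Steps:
D(u, M) = 4*M + 4*u
N(E) = -30 + E (N(E) = (E - 2*1) + (4*(-4) + 4*(-3)) = (E - 2) + (-16 - 12) = (-2 + E) - 28 = -30 + E)
-25*N(-31) = -25*(-30 - 31) = -25*(-61) = 1525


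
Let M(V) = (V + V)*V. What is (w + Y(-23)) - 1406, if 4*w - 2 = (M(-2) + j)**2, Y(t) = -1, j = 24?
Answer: -2301/2 ≈ -1150.5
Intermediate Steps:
M(V) = 2*V**2 (M(V) = (2*V)*V = 2*V**2)
w = 513/2 (w = 1/2 + (2*(-2)**2 + 24)**2/4 = 1/2 + (2*4 + 24)**2/4 = 1/2 + (8 + 24)**2/4 = 1/2 + (1/4)*32**2 = 1/2 + (1/4)*1024 = 1/2 + 256 = 513/2 ≈ 256.50)
(w + Y(-23)) - 1406 = (513/2 - 1) - 1406 = 511/2 - 1406 = -2301/2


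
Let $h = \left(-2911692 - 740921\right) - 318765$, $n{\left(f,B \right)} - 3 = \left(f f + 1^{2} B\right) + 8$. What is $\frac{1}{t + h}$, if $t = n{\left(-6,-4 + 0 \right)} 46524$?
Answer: $- \frac{1}{1970846} \approx -5.074 \cdot 10^{-7}$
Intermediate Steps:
$n{\left(f,B \right)} = 11 + B + f^{2}$ ($n{\left(f,B \right)} = 3 + \left(\left(f f + 1^{2} B\right) + 8\right) = 3 + \left(\left(f^{2} + 1 B\right) + 8\right) = 3 + \left(\left(f^{2} + B\right) + 8\right) = 3 + \left(\left(B + f^{2}\right) + 8\right) = 3 + \left(8 + B + f^{2}\right) = 11 + B + f^{2}$)
$h = -3971378$ ($h = -3652613 - 318765 = -3971378$)
$t = 2000532$ ($t = \left(11 + \left(-4 + 0\right) + \left(-6\right)^{2}\right) 46524 = \left(11 - 4 + 36\right) 46524 = 43 \cdot 46524 = 2000532$)
$\frac{1}{t + h} = \frac{1}{2000532 - 3971378} = \frac{1}{-1970846} = - \frac{1}{1970846}$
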